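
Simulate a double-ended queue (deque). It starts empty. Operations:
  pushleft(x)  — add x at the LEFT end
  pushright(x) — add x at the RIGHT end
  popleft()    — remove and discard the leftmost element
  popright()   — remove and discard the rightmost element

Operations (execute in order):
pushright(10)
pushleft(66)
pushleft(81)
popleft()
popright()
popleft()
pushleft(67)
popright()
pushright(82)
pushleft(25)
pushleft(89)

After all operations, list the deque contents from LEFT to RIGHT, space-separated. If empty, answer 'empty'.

pushright(10): [10]
pushleft(66): [66, 10]
pushleft(81): [81, 66, 10]
popleft(): [66, 10]
popright(): [66]
popleft(): []
pushleft(67): [67]
popright(): []
pushright(82): [82]
pushleft(25): [25, 82]
pushleft(89): [89, 25, 82]

Answer: 89 25 82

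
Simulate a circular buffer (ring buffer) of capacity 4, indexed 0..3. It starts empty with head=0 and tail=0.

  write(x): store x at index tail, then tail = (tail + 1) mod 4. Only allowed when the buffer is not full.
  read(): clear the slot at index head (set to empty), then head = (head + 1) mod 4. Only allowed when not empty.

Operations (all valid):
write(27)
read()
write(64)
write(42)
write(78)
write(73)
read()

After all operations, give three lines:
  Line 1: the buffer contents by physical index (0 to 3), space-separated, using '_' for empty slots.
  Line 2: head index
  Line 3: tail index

write(27): buf=[27 _ _ _], head=0, tail=1, size=1
read(): buf=[_ _ _ _], head=1, tail=1, size=0
write(64): buf=[_ 64 _ _], head=1, tail=2, size=1
write(42): buf=[_ 64 42 _], head=1, tail=3, size=2
write(78): buf=[_ 64 42 78], head=1, tail=0, size=3
write(73): buf=[73 64 42 78], head=1, tail=1, size=4
read(): buf=[73 _ 42 78], head=2, tail=1, size=3

Answer: 73 _ 42 78
2
1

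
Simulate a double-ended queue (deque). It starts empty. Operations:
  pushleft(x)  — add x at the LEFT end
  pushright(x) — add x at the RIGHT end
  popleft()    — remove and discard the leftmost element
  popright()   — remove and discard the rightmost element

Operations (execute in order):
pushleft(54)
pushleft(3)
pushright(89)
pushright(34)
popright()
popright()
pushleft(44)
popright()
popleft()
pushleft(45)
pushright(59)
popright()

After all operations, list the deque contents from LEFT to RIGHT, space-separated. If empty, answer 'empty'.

Answer: 45 3

Derivation:
pushleft(54): [54]
pushleft(3): [3, 54]
pushright(89): [3, 54, 89]
pushright(34): [3, 54, 89, 34]
popright(): [3, 54, 89]
popright(): [3, 54]
pushleft(44): [44, 3, 54]
popright(): [44, 3]
popleft(): [3]
pushleft(45): [45, 3]
pushright(59): [45, 3, 59]
popright(): [45, 3]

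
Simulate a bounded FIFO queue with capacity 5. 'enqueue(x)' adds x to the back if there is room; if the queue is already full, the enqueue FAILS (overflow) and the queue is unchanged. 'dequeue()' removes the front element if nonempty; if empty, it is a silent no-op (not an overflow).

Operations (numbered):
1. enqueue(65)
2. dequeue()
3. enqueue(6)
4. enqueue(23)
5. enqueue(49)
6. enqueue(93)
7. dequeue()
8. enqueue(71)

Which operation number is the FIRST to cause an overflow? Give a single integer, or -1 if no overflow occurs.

1. enqueue(65): size=1
2. dequeue(): size=0
3. enqueue(6): size=1
4. enqueue(23): size=2
5. enqueue(49): size=3
6. enqueue(93): size=4
7. dequeue(): size=3
8. enqueue(71): size=4

Answer: -1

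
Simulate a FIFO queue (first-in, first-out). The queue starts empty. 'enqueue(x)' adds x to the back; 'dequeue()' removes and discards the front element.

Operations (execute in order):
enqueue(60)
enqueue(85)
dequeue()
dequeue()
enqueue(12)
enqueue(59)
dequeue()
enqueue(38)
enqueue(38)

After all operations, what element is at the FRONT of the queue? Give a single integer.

Answer: 59

Derivation:
enqueue(60): queue = [60]
enqueue(85): queue = [60, 85]
dequeue(): queue = [85]
dequeue(): queue = []
enqueue(12): queue = [12]
enqueue(59): queue = [12, 59]
dequeue(): queue = [59]
enqueue(38): queue = [59, 38]
enqueue(38): queue = [59, 38, 38]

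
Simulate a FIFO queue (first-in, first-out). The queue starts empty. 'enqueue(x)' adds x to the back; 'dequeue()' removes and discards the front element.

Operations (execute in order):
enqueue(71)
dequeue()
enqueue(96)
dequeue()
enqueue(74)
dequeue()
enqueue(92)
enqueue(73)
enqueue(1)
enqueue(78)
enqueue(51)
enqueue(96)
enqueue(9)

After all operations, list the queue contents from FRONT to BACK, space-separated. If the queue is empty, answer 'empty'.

enqueue(71): [71]
dequeue(): []
enqueue(96): [96]
dequeue(): []
enqueue(74): [74]
dequeue(): []
enqueue(92): [92]
enqueue(73): [92, 73]
enqueue(1): [92, 73, 1]
enqueue(78): [92, 73, 1, 78]
enqueue(51): [92, 73, 1, 78, 51]
enqueue(96): [92, 73, 1, 78, 51, 96]
enqueue(9): [92, 73, 1, 78, 51, 96, 9]

Answer: 92 73 1 78 51 96 9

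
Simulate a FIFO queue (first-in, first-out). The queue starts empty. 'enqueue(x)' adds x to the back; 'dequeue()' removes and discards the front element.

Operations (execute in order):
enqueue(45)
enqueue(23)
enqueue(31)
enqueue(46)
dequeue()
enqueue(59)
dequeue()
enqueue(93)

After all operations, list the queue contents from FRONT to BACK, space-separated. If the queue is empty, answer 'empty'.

Answer: 31 46 59 93

Derivation:
enqueue(45): [45]
enqueue(23): [45, 23]
enqueue(31): [45, 23, 31]
enqueue(46): [45, 23, 31, 46]
dequeue(): [23, 31, 46]
enqueue(59): [23, 31, 46, 59]
dequeue(): [31, 46, 59]
enqueue(93): [31, 46, 59, 93]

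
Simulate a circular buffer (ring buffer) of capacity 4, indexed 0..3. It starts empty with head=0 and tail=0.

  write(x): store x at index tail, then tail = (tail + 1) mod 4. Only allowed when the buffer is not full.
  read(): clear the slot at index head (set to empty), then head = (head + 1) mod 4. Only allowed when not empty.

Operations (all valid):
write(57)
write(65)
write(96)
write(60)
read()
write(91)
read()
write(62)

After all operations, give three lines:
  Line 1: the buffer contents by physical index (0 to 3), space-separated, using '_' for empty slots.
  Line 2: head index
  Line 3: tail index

write(57): buf=[57 _ _ _], head=0, tail=1, size=1
write(65): buf=[57 65 _ _], head=0, tail=2, size=2
write(96): buf=[57 65 96 _], head=0, tail=3, size=3
write(60): buf=[57 65 96 60], head=0, tail=0, size=4
read(): buf=[_ 65 96 60], head=1, tail=0, size=3
write(91): buf=[91 65 96 60], head=1, tail=1, size=4
read(): buf=[91 _ 96 60], head=2, tail=1, size=3
write(62): buf=[91 62 96 60], head=2, tail=2, size=4

Answer: 91 62 96 60
2
2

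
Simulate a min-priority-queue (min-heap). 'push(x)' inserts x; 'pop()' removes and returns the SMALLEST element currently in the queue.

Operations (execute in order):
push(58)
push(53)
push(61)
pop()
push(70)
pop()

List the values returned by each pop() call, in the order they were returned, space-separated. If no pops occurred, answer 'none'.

Answer: 53 58

Derivation:
push(58): heap contents = [58]
push(53): heap contents = [53, 58]
push(61): heap contents = [53, 58, 61]
pop() → 53: heap contents = [58, 61]
push(70): heap contents = [58, 61, 70]
pop() → 58: heap contents = [61, 70]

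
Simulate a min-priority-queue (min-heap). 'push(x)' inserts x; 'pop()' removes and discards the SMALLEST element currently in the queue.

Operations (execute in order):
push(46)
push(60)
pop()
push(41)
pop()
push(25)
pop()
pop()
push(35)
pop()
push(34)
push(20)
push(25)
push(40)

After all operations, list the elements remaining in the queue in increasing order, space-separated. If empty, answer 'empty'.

push(46): heap contents = [46]
push(60): heap contents = [46, 60]
pop() → 46: heap contents = [60]
push(41): heap contents = [41, 60]
pop() → 41: heap contents = [60]
push(25): heap contents = [25, 60]
pop() → 25: heap contents = [60]
pop() → 60: heap contents = []
push(35): heap contents = [35]
pop() → 35: heap contents = []
push(34): heap contents = [34]
push(20): heap contents = [20, 34]
push(25): heap contents = [20, 25, 34]
push(40): heap contents = [20, 25, 34, 40]

Answer: 20 25 34 40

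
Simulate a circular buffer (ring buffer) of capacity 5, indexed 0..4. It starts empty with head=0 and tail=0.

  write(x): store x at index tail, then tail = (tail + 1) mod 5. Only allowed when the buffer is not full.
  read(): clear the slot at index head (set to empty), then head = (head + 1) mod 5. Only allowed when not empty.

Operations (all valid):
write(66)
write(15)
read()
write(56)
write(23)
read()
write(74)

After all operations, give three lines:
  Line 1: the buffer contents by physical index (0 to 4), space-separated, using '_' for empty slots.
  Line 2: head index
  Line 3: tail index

write(66): buf=[66 _ _ _ _], head=0, tail=1, size=1
write(15): buf=[66 15 _ _ _], head=0, tail=2, size=2
read(): buf=[_ 15 _ _ _], head=1, tail=2, size=1
write(56): buf=[_ 15 56 _ _], head=1, tail=3, size=2
write(23): buf=[_ 15 56 23 _], head=1, tail=4, size=3
read(): buf=[_ _ 56 23 _], head=2, tail=4, size=2
write(74): buf=[_ _ 56 23 74], head=2, tail=0, size=3

Answer: _ _ 56 23 74
2
0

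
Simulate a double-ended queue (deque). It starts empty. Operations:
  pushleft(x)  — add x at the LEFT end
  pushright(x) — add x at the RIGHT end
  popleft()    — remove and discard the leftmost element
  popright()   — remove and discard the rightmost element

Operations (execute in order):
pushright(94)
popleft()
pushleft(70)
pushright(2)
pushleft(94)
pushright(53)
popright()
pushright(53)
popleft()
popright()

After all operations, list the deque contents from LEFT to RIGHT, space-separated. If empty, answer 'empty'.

Answer: 70 2

Derivation:
pushright(94): [94]
popleft(): []
pushleft(70): [70]
pushright(2): [70, 2]
pushleft(94): [94, 70, 2]
pushright(53): [94, 70, 2, 53]
popright(): [94, 70, 2]
pushright(53): [94, 70, 2, 53]
popleft(): [70, 2, 53]
popright(): [70, 2]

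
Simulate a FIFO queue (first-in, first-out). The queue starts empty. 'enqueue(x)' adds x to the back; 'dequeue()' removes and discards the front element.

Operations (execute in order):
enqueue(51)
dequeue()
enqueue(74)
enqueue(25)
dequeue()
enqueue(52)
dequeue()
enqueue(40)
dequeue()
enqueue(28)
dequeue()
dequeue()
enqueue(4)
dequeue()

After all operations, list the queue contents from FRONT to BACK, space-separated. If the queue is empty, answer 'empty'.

enqueue(51): [51]
dequeue(): []
enqueue(74): [74]
enqueue(25): [74, 25]
dequeue(): [25]
enqueue(52): [25, 52]
dequeue(): [52]
enqueue(40): [52, 40]
dequeue(): [40]
enqueue(28): [40, 28]
dequeue(): [28]
dequeue(): []
enqueue(4): [4]
dequeue(): []

Answer: empty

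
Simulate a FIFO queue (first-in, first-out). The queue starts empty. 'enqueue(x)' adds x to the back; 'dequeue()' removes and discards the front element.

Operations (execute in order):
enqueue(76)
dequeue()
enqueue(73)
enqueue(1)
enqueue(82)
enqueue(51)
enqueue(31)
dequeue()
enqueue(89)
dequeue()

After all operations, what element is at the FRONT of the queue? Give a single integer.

Answer: 82

Derivation:
enqueue(76): queue = [76]
dequeue(): queue = []
enqueue(73): queue = [73]
enqueue(1): queue = [73, 1]
enqueue(82): queue = [73, 1, 82]
enqueue(51): queue = [73, 1, 82, 51]
enqueue(31): queue = [73, 1, 82, 51, 31]
dequeue(): queue = [1, 82, 51, 31]
enqueue(89): queue = [1, 82, 51, 31, 89]
dequeue(): queue = [82, 51, 31, 89]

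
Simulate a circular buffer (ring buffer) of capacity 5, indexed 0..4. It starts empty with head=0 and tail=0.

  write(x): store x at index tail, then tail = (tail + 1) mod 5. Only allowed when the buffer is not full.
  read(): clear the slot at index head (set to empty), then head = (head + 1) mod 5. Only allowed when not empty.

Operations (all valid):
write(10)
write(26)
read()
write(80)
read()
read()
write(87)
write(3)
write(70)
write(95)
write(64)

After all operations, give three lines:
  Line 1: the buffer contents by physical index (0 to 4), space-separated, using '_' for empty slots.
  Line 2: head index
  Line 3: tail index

Answer: 70 95 64 87 3
3
3

Derivation:
write(10): buf=[10 _ _ _ _], head=0, tail=1, size=1
write(26): buf=[10 26 _ _ _], head=0, tail=2, size=2
read(): buf=[_ 26 _ _ _], head=1, tail=2, size=1
write(80): buf=[_ 26 80 _ _], head=1, tail=3, size=2
read(): buf=[_ _ 80 _ _], head=2, tail=3, size=1
read(): buf=[_ _ _ _ _], head=3, tail=3, size=0
write(87): buf=[_ _ _ 87 _], head=3, tail=4, size=1
write(3): buf=[_ _ _ 87 3], head=3, tail=0, size=2
write(70): buf=[70 _ _ 87 3], head=3, tail=1, size=3
write(95): buf=[70 95 _ 87 3], head=3, tail=2, size=4
write(64): buf=[70 95 64 87 3], head=3, tail=3, size=5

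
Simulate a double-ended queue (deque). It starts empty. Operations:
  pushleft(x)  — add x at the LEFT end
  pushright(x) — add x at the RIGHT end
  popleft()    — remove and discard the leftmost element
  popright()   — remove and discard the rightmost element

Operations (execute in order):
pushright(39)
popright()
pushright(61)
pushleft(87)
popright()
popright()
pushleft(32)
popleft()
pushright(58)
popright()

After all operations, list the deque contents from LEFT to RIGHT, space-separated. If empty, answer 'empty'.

pushright(39): [39]
popright(): []
pushright(61): [61]
pushleft(87): [87, 61]
popright(): [87]
popright(): []
pushleft(32): [32]
popleft(): []
pushright(58): [58]
popright(): []

Answer: empty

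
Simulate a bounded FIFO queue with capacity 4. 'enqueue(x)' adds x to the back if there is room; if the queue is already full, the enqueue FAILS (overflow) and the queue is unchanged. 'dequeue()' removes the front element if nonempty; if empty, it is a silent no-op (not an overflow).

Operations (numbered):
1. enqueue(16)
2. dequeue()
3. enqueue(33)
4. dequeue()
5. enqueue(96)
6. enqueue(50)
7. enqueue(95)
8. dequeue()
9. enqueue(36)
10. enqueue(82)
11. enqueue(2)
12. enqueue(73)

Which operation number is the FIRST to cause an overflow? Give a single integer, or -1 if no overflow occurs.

1. enqueue(16): size=1
2. dequeue(): size=0
3. enqueue(33): size=1
4. dequeue(): size=0
5. enqueue(96): size=1
6. enqueue(50): size=2
7. enqueue(95): size=3
8. dequeue(): size=2
9. enqueue(36): size=3
10. enqueue(82): size=4
11. enqueue(2): size=4=cap → OVERFLOW (fail)
12. enqueue(73): size=4=cap → OVERFLOW (fail)

Answer: 11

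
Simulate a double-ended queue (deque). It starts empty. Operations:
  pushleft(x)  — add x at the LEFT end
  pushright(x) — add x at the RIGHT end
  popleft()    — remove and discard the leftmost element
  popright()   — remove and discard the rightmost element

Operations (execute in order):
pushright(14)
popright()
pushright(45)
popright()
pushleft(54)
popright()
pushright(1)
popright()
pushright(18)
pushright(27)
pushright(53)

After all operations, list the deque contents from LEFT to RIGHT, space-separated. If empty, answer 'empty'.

Answer: 18 27 53

Derivation:
pushright(14): [14]
popright(): []
pushright(45): [45]
popright(): []
pushleft(54): [54]
popright(): []
pushright(1): [1]
popright(): []
pushright(18): [18]
pushright(27): [18, 27]
pushright(53): [18, 27, 53]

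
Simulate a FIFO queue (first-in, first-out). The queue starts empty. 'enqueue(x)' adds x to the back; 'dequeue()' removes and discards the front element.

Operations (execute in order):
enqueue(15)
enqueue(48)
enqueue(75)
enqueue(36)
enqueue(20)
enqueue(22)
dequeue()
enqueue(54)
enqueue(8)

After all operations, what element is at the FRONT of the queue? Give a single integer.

Answer: 48

Derivation:
enqueue(15): queue = [15]
enqueue(48): queue = [15, 48]
enqueue(75): queue = [15, 48, 75]
enqueue(36): queue = [15, 48, 75, 36]
enqueue(20): queue = [15, 48, 75, 36, 20]
enqueue(22): queue = [15, 48, 75, 36, 20, 22]
dequeue(): queue = [48, 75, 36, 20, 22]
enqueue(54): queue = [48, 75, 36, 20, 22, 54]
enqueue(8): queue = [48, 75, 36, 20, 22, 54, 8]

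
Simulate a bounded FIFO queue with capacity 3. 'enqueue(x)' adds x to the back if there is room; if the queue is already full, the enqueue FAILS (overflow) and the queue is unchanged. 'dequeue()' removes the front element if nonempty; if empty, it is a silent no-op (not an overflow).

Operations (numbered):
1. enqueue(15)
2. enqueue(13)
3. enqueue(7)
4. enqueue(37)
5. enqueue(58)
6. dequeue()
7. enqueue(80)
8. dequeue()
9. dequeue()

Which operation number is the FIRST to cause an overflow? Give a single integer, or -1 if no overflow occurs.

Answer: 4

Derivation:
1. enqueue(15): size=1
2. enqueue(13): size=2
3. enqueue(7): size=3
4. enqueue(37): size=3=cap → OVERFLOW (fail)
5. enqueue(58): size=3=cap → OVERFLOW (fail)
6. dequeue(): size=2
7. enqueue(80): size=3
8. dequeue(): size=2
9. dequeue(): size=1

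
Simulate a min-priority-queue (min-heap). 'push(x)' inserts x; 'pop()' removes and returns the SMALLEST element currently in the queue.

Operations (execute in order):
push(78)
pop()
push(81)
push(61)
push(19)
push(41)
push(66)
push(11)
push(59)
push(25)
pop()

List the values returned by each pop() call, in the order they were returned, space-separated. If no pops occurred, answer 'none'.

Answer: 78 11

Derivation:
push(78): heap contents = [78]
pop() → 78: heap contents = []
push(81): heap contents = [81]
push(61): heap contents = [61, 81]
push(19): heap contents = [19, 61, 81]
push(41): heap contents = [19, 41, 61, 81]
push(66): heap contents = [19, 41, 61, 66, 81]
push(11): heap contents = [11, 19, 41, 61, 66, 81]
push(59): heap contents = [11, 19, 41, 59, 61, 66, 81]
push(25): heap contents = [11, 19, 25, 41, 59, 61, 66, 81]
pop() → 11: heap contents = [19, 25, 41, 59, 61, 66, 81]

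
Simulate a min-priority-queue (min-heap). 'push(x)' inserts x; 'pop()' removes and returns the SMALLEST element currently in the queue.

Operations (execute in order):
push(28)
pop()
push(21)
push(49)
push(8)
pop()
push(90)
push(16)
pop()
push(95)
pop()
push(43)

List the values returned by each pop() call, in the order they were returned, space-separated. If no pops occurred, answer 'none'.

Answer: 28 8 16 21

Derivation:
push(28): heap contents = [28]
pop() → 28: heap contents = []
push(21): heap contents = [21]
push(49): heap contents = [21, 49]
push(8): heap contents = [8, 21, 49]
pop() → 8: heap contents = [21, 49]
push(90): heap contents = [21, 49, 90]
push(16): heap contents = [16, 21, 49, 90]
pop() → 16: heap contents = [21, 49, 90]
push(95): heap contents = [21, 49, 90, 95]
pop() → 21: heap contents = [49, 90, 95]
push(43): heap contents = [43, 49, 90, 95]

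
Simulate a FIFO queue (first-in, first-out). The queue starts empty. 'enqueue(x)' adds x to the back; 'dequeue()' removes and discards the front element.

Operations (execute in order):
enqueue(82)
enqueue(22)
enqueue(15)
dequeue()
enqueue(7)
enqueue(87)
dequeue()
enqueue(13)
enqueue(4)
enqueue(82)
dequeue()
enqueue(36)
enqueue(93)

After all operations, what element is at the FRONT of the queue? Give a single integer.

Answer: 7

Derivation:
enqueue(82): queue = [82]
enqueue(22): queue = [82, 22]
enqueue(15): queue = [82, 22, 15]
dequeue(): queue = [22, 15]
enqueue(7): queue = [22, 15, 7]
enqueue(87): queue = [22, 15, 7, 87]
dequeue(): queue = [15, 7, 87]
enqueue(13): queue = [15, 7, 87, 13]
enqueue(4): queue = [15, 7, 87, 13, 4]
enqueue(82): queue = [15, 7, 87, 13, 4, 82]
dequeue(): queue = [7, 87, 13, 4, 82]
enqueue(36): queue = [7, 87, 13, 4, 82, 36]
enqueue(93): queue = [7, 87, 13, 4, 82, 36, 93]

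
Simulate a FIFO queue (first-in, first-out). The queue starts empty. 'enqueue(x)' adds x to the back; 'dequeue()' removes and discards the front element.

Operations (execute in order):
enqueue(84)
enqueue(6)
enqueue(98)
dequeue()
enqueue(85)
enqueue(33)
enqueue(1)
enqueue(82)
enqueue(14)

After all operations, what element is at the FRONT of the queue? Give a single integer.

Answer: 6

Derivation:
enqueue(84): queue = [84]
enqueue(6): queue = [84, 6]
enqueue(98): queue = [84, 6, 98]
dequeue(): queue = [6, 98]
enqueue(85): queue = [6, 98, 85]
enqueue(33): queue = [6, 98, 85, 33]
enqueue(1): queue = [6, 98, 85, 33, 1]
enqueue(82): queue = [6, 98, 85, 33, 1, 82]
enqueue(14): queue = [6, 98, 85, 33, 1, 82, 14]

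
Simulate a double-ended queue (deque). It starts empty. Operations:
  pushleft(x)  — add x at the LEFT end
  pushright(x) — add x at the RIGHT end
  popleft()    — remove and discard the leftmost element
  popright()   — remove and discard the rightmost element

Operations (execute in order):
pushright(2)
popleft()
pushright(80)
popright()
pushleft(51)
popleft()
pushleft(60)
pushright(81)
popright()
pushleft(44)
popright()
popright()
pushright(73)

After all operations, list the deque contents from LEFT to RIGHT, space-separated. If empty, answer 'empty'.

Answer: 73

Derivation:
pushright(2): [2]
popleft(): []
pushright(80): [80]
popright(): []
pushleft(51): [51]
popleft(): []
pushleft(60): [60]
pushright(81): [60, 81]
popright(): [60]
pushleft(44): [44, 60]
popright(): [44]
popright(): []
pushright(73): [73]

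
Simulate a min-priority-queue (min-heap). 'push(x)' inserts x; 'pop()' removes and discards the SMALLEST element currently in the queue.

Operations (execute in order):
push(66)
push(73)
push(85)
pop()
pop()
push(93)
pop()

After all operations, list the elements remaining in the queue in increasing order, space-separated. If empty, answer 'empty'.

Answer: 93

Derivation:
push(66): heap contents = [66]
push(73): heap contents = [66, 73]
push(85): heap contents = [66, 73, 85]
pop() → 66: heap contents = [73, 85]
pop() → 73: heap contents = [85]
push(93): heap contents = [85, 93]
pop() → 85: heap contents = [93]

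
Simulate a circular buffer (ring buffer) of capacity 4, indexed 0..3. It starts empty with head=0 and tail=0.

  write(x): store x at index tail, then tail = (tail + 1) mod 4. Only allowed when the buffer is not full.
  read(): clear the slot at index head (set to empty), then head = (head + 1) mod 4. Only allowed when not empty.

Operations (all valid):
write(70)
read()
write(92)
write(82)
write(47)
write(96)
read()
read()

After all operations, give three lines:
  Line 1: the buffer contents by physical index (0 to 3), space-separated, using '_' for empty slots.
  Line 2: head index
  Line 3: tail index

Answer: 96 _ _ 47
3
1

Derivation:
write(70): buf=[70 _ _ _], head=0, tail=1, size=1
read(): buf=[_ _ _ _], head=1, tail=1, size=0
write(92): buf=[_ 92 _ _], head=1, tail=2, size=1
write(82): buf=[_ 92 82 _], head=1, tail=3, size=2
write(47): buf=[_ 92 82 47], head=1, tail=0, size=3
write(96): buf=[96 92 82 47], head=1, tail=1, size=4
read(): buf=[96 _ 82 47], head=2, tail=1, size=3
read(): buf=[96 _ _ 47], head=3, tail=1, size=2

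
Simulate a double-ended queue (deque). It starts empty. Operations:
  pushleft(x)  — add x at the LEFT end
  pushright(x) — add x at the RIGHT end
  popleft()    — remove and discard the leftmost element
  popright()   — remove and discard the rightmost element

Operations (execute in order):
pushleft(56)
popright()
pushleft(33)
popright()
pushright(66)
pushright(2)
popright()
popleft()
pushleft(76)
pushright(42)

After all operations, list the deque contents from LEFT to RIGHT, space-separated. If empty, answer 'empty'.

Answer: 76 42

Derivation:
pushleft(56): [56]
popright(): []
pushleft(33): [33]
popright(): []
pushright(66): [66]
pushright(2): [66, 2]
popright(): [66]
popleft(): []
pushleft(76): [76]
pushright(42): [76, 42]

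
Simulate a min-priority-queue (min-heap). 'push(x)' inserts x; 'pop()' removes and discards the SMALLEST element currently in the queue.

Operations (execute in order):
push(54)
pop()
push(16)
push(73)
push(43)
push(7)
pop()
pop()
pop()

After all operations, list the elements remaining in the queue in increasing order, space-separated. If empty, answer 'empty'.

Answer: 73

Derivation:
push(54): heap contents = [54]
pop() → 54: heap contents = []
push(16): heap contents = [16]
push(73): heap contents = [16, 73]
push(43): heap contents = [16, 43, 73]
push(7): heap contents = [7, 16, 43, 73]
pop() → 7: heap contents = [16, 43, 73]
pop() → 16: heap contents = [43, 73]
pop() → 43: heap contents = [73]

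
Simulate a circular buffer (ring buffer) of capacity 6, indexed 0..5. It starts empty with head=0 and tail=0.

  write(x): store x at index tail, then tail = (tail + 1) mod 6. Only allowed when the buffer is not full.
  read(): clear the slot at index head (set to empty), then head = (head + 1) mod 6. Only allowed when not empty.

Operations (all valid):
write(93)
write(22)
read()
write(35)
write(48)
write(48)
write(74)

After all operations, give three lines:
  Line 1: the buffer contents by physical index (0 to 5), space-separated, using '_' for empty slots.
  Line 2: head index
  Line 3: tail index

Answer: _ 22 35 48 48 74
1
0

Derivation:
write(93): buf=[93 _ _ _ _ _], head=0, tail=1, size=1
write(22): buf=[93 22 _ _ _ _], head=0, tail=2, size=2
read(): buf=[_ 22 _ _ _ _], head=1, tail=2, size=1
write(35): buf=[_ 22 35 _ _ _], head=1, tail=3, size=2
write(48): buf=[_ 22 35 48 _ _], head=1, tail=4, size=3
write(48): buf=[_ 22 35 48 48 _], head=1, tail=5, size=4
write(74): buf=[_ 22 35 48 48 74], head=1, tail=0, size=5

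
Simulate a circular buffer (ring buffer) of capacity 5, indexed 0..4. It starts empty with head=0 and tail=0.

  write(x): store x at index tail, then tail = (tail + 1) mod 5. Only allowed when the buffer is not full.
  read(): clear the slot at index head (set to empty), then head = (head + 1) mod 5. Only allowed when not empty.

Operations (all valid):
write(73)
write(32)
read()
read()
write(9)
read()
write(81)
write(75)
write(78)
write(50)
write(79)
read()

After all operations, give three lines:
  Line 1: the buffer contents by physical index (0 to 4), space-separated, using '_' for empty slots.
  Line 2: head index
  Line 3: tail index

Answer: 78 50 79 _ 75
4
3

Derivation:
write(73): buf=[73 _ _ _ _], head=0, tail=1, size=1
write(32): buf=[73 32 _ _ _], head=0, tail=2, size=2
read(): buf=[_ 32 _ _ _], head=1, tail=2, size=1
read(): buf=[_ _ _ _ _], head=2, tail=2, size=0
write(9): buf=[_ _ 9 _ _], head=2, tail=3, size=1
read(): buf=[_ _ _ _ _], head=3, tail=3, size=0
write(81): buf=[_ _ _ 81 _], head=3, tail=4, size=1
write(75): buf=[_ _ _ 81 75], head=3, tail=0, size=2
write(78): buf=[78 _ _ 81 75], head=3, tail=1, size=3
write(50): buf=[78 50 _ 81 75], head=3, tail=2, size=4
write(79): buf=[78 50 79 81 75], head=3, tail=3, size=5
read(): buf=[78 50 79 _ 75], head=4, tail=3, size=4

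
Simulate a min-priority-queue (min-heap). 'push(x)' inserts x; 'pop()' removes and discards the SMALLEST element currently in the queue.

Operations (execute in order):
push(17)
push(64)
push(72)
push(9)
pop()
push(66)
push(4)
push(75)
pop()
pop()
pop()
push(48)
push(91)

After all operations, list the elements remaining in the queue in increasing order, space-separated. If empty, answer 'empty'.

push(17): heap contents = [17]
push(64): heap contents = [17, 64]
push(72): heap contents = [17, 64, 72]
push(9): heap contents = [9, 17, 64, 72]
pop() → 9: heap contents = [17, 64, 72]
push(66): heap contents = [17, 64, 66, 72]
push(4): heap contents = [4, 17, 64, 66, 72]
push(75): heap contents = [4, 17, 64, 66, 72, 75]
pop() → 4: heap contents = [17, 64, 66, 72, 75]
pop() → 17: heap contents = [64, 66, 72, 75]
pop() → 64: heap contents = [66, 72, 75]
push(48): heap contents = [48, 66, 72, 75]
push(91): heap contents = [48, 66, 72, 75, 91]

Answer: 48 66 72 75 91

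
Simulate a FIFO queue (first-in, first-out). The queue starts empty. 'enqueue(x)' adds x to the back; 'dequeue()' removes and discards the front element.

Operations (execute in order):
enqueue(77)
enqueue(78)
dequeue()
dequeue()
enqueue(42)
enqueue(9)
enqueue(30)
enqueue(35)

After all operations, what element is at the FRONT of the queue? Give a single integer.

enqueue(77): queue = [77]
enqueue(78): queue = [77, 78]
dequeue(): queue = [78]
dequeue(): queue = []
enqueue(42): queue = [42]
enqueue(9): queue = [42, 9]
enqueue(30): queue = [42, 9, 30]
enqueue(35): queue = [42, 9, 30, 35]

Answer: 42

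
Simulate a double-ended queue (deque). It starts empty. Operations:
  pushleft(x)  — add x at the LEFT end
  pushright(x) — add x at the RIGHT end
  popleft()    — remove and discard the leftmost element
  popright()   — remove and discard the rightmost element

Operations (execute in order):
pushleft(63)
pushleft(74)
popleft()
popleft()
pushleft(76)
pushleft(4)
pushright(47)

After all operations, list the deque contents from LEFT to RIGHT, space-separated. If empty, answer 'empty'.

pushleft(63): [63]
pushleft(74): [74, 63]
popleft(): [63]
popleft(): []
pushleft(76): [76]
pushleft(4): [4, 76]
pushright(47): [4, 76, 47]

Answer: 4 76 47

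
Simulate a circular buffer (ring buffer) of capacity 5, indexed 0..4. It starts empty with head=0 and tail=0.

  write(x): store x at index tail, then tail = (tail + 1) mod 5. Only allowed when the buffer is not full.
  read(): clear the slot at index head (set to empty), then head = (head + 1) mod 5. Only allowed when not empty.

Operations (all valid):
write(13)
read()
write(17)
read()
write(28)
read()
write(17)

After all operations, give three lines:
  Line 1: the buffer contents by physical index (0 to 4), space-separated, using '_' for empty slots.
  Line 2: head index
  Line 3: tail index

Answer: _ _ _ 17 _
3
4

Derivation:
write(13): buf=[13 _ _ _ _], head=0, tail=1, size=1
read(): buf=[_ _ _ _ _], head=1, tail=1, size=0
write(17): buf=[_ 17 _ _ _], head=1, tail=2, size=1
read(): buf=[_ _ _ _ _], head=2, tail=2, size=0
write(28): buf=[_ _ 28 _ _], head=2, tail=3, size=1
read(): buf=[_ _ _ _ _], head=3, tail=3, size=0
write(17): buf=[_ _ _ 17 _], head=3, tail=4, size=1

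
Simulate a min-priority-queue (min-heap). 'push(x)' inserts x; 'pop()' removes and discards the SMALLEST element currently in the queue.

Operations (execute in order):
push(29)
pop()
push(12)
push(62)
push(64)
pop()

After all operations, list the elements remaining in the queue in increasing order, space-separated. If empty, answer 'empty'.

Answer: 62 64

Derivation:
push(29): heap contents = [29]
pop() → 29: heap contents = []
push(12): heap contents = [12]
push(62): heap contents = [12, 62]
push(64): heap contents = [12, 62, 64]
pop() → 12: heap contents = [62, 64]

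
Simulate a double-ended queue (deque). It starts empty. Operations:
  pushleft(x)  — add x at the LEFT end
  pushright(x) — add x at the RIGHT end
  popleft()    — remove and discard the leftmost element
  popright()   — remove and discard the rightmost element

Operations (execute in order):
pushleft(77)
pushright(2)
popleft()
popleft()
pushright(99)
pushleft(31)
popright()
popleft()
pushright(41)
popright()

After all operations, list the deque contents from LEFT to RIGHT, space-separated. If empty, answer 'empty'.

pushleft(77): [77]
pushright(2): [77, 2]
popleft(): [2]
popleft(): []
pushright(99): [99]
pushleft(31): [31, 99]
popright(): [31]
popleft(): []
pushright(41): [41]
popright(): []

Answer: empty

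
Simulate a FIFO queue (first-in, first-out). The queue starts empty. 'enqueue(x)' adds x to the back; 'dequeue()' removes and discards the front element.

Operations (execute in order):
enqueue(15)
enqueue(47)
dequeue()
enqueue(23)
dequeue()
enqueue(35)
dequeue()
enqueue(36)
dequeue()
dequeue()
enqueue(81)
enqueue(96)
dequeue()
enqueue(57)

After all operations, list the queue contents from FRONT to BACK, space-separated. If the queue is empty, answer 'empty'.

Answer: 96 57

Derivation:
enqueue(15): [15]
enqueue(47): [15, 47]
dequeue(): [47]
enqueue(23): [47, 23]
dequeue(): [23]
enqueue(35): [23, 35]
dequeue(): [35]
enqueue(36): [35, 36]
dequeue(): [36]
dequeue(): []
enqueue(81): [81]
enqueue(96): [81, 96]
dequeue(): [96]
enqueue(57): [96, 57]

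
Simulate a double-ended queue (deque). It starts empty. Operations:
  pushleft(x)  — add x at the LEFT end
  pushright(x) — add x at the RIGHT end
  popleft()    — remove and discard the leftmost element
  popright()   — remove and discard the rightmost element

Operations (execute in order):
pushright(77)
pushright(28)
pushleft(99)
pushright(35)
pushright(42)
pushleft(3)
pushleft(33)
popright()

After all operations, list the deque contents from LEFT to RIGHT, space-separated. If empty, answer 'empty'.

Answer: 33 3 99 77 28 35

Derivation:
pushright(77): [77]
pushright(28): [77, 28]
pushleft(99): [99, 77, 28]
pushright(35): [99, 77, 28, 35]
pushright(42): [99, 77, 28, 35, 42]
pushleft(3): [3, 99, 77, 28, 35, 42]
pushleft(33): [33, 3, 99, 77, 28, 35, 42]
popright(): [33, 3, 99, 77, 28, 35]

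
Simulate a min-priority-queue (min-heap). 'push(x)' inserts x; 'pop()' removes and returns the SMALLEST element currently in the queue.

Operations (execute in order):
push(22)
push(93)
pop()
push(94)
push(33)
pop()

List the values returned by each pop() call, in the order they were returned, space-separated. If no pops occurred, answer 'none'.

Answer: 22 33

Derivation:
push(22): heap contents = [22]
push(93): heap contents = [22, 93]
pop() → 22: heap contents = [93]
push(94): heap contents = [93, 94]
push(33): heap contents = [33, 93, 94]
pop() → 33: heap contents = [93, 94]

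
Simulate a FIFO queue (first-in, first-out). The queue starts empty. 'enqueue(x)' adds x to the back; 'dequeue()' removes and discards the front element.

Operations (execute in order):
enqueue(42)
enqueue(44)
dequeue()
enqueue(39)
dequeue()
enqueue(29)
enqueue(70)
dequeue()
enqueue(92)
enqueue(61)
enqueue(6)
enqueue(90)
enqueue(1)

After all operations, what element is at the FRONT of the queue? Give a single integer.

enqueue(42): queue = [42]
enqueue(44): queue = [42, 44]
dequeue(): queue = [44]
enqueue(39): queue = [44, 39]
dequeue(): queue = [39]
enqueue(29): queue = [39, 29]
enqueue(70): queue = [39, 29, 70]
dequeue(): queue = [29, 70]
enqueue(92): queue = [29, 70, 92]
enqueue(61): queue = [29, 70, 92, 61]
enqueue(6): queue = [29, 70, 92, 61, 6]
enqueue(90): queue = [29, 70, 92, 61, 6, 90]
enqueue(1): queue = [29, 70, 92, 61, 6, 90, 1]

Answer: 29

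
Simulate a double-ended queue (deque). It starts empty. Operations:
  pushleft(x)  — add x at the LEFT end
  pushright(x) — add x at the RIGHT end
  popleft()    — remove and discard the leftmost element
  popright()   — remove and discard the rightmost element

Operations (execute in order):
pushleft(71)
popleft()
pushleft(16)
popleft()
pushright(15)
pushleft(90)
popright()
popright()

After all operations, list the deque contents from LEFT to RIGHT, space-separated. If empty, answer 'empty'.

Answer: empty

Derivation:
pushleft(71): [71]
popleft(): []
pushleft(16): [16]
popleft(): []
pushright(15): [15]
pushleft(90): [90, 15]
popright(): [90]
popright(): []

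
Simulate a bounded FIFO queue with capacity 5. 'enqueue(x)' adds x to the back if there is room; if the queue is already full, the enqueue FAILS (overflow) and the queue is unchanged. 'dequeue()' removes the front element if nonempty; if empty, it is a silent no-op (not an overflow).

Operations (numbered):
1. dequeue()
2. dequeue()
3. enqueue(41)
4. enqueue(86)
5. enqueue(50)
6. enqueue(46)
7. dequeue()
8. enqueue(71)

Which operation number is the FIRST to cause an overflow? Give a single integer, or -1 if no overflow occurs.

1. dequeue(): empty, no-op, size=0
2. dequeue(): empty, no-op, size=0
3. enqueue(41): size=1
4. enqueue(86): size=2
5. enqueue(50): size=3
6. enqueue(46): size=4
7. dequeue(): size=3
8. enqueue(71): size=4

Answer: -1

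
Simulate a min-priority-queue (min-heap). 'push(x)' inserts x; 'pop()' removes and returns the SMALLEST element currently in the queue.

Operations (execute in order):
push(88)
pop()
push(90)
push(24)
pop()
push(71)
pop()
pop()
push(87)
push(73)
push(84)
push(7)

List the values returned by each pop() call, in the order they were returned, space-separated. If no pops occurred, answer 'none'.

push(88): heap contents = [88]
pop() → 88: heap contents = []
push(90): heap contents = [90]
push(24): heap contents = [24, 90]
pop() → 24: heap contents = [90]
push(71): heap contents = [71, 90]
pop() → 71: heap contents = [90]
pop() → 90: heap contents = []
push(87): heap contents = [87]
push(73): heap contents = [73, 87]
push(84): heap contents = [73, 84, 87]
push(7): heap contents = [7, 73, 84, 87]

Answer: 88 24 71 90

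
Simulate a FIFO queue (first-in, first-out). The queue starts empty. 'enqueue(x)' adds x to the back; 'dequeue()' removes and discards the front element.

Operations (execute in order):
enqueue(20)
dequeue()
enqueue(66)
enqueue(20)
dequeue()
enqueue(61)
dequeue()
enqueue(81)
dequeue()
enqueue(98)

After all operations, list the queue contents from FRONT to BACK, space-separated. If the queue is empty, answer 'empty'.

Answer: 81 98

Derivation:
enqueue(20): [20]
dequeue(): []
enqueue(66): [66]
enqueue(20): [66, 20]
dequeue(): [20]
enqueue(61): [20, 61]
dequeue(): [61]
enqueue(81): [61, 81]
dequeue(): [81]
enqueue(98): [81, 98]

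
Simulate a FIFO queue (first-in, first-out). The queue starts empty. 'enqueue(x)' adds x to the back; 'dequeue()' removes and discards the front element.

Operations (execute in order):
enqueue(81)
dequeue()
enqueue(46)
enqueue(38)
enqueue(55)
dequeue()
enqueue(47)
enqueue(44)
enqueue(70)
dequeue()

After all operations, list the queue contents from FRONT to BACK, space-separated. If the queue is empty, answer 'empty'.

Answer: 55 47 44 70

Derivation:
enqueue(81): [81]
dequeue(): []
enqueue(46): [46]
enqueue(38): [46, 38]
enqueue(55): [46, 38, 55]
dequeue(): [38, 55]
enqueue(47): [38, 55, 47]
enqueue(44): [38, 55, 47, 44]
enqueue(70): [38, 55, 47, 44, 70]
dequeue(): [55, 47, 44, 70]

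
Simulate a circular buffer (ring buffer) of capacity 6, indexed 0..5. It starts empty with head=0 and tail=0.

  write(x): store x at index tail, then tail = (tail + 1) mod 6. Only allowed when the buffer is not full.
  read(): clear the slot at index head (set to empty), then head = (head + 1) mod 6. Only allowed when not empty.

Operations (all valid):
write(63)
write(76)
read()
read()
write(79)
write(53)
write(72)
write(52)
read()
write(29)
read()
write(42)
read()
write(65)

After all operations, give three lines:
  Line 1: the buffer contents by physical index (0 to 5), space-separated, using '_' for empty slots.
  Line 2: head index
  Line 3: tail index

write(63): buf=[63 _ _ _ _ _], head=0, tail=1, size=1
write(76): buf=[63 76 _ _ _ _], head=0, tail=2, size=2
read(): buf=[_ 76 _ _ _ _], head=1, tail=2, size=1
read(): buf=[_ _ _ _ _ _], head=2, tail=2, size=0
write(79): buf=[_ _ 79 _ _ _], head=2, tail=3, size=1
write(53): buf=[_ _ 79 53 _ _], head=2, tail=4, size=2
write(72): buf=[_ _ 79 53 72 _], head=2, tail=5, size=3
write(52): buf=[_ _ 79 53 72 52], head=2, tail=0, size=4
read(): buf=[_ _ _ 53 72 52], head=3, tail=0, size=3
write(29): buf=[29 _ _ 53 72 52], head=3, tail=1, size=4
read(): buf=[29 _ _ _ 72 52], head=4, tail=1, size=3
write(42): buf=[29 42 _ _ 72 52], head=4, tail=2, size=4
read(): buf=[29 42 _ _ _ 52], head=5, tail=2, size=3
write(65): buf=[29 42 65 _ _ 52], head=5, tail=3, size=4

Answer: 29 42 65 _ _ 52
5
3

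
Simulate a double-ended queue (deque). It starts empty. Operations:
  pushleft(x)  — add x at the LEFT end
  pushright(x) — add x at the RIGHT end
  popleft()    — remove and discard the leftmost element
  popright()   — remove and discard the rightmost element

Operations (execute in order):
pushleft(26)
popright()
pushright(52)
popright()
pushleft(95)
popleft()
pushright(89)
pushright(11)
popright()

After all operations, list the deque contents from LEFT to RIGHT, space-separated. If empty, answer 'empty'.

Answer: 89

Derivation:
pushleft(26): [26]
popright(): []
pushright(52): [52]
popright(): []
pushleft(95): [95]
popleft(): []
pushright(89): [89]
pushright(11): [89, 11]
popright(): [89]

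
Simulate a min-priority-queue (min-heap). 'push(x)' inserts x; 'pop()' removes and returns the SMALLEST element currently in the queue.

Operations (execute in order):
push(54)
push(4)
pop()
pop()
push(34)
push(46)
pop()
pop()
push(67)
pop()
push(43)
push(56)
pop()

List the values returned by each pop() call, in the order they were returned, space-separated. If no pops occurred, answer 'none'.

Answer: 4 54 34 46 67 43

Derivation:
push(54): heap contents = [54]
push(4): heap contents = [4, 54]
pop() → 4: heap contents = [54]
pop() → 54: heap contents = []
push(34): heap contents = [34]
push(46): heap contents = [34, 46]
pop() → 34: heap contents = [46]
pop() → 46: heap contents = []
push(67): heap contents = [67]
pop() → 67: heap contents = []
push(43): heap contents = [43]
push(56): heap contents = [43, 56]
pop() → 43: heap contents = [56]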